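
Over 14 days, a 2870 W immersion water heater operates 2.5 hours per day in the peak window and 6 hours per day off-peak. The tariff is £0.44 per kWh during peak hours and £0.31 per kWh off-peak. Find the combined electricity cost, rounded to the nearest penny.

Peak energy = 2.87 kW × 2.5 h × 14 = 100.45 kWh
Off-peak energy = 2.87 kW × 6 h × 14 = 241.08 kWh
Cost = 100.45 × £0.44 + 241.08 × £0.31 = £44.198 + £74.7348 = £118.93

£118.93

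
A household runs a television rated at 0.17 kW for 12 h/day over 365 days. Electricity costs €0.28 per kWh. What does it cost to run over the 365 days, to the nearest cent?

Runtime = 12 h/day × 365 days = 4380 h
Energy = 0.17 kW × 4380 h = 744.6 kWh
Cost = 744.6 kWh × €0.28/kWh = €208.49

€208.49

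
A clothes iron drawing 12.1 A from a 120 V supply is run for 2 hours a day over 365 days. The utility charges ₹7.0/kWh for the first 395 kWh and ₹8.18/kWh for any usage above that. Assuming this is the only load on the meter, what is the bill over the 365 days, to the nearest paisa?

₹8204.37

Power = 12.1 A × 120 V = 1452 W = 1.452 kW
Runtime = 2 h/day × 365 days = 730 h
Energy = 1.452 kW × 730 h = 1059.96 kWh
Tier 1 (0–395 kWh): 395 × ₹7.0 = ₹2765
Above 395 kWh: 664.96 × ₹8.18 = ₹5439.3728
Bill = ₹8204.37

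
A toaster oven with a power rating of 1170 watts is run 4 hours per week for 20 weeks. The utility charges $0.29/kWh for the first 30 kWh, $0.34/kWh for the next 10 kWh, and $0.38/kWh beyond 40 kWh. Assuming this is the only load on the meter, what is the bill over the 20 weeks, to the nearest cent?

$32.47

Runtime = 4 h/week × 20 weeks = 80 h
Energy = 1.17 kW × 80 h = 93.6 kWh
Tier 1 (0–30 kWh): 30 × $0.29 = $8.7
Tier 2 (30–40 kWh): 10 × $0.34 = $3.4
Above 40 kWh: 53.6 × $0.38 = $20.368
Bill = $32.47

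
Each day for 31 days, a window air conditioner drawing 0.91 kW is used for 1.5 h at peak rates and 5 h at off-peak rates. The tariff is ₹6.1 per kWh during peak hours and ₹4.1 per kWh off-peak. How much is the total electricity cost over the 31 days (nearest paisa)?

₹836.43

Peak energy = 0.91 kW × 1.5 h × 31 = 42.315 kWh
Off-peak energy = 0.91 kW × 5 h × 31 = 141.05 kWh
Cost = 42.315 × ₹6.1 + 141.05 × ₹4.1 = ₹258.1215 + ₹578.305 = ₹836.43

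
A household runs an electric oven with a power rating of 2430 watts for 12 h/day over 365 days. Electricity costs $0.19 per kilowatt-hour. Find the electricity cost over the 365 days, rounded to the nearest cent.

Runtime = 12 h/day × 365 days = 4380 h
Energy = 2.43 kW × 4380 h = 10643.4 kWh
Cost = 10643.4 kWh × $0.19/kWh = $2022.25

$2022.25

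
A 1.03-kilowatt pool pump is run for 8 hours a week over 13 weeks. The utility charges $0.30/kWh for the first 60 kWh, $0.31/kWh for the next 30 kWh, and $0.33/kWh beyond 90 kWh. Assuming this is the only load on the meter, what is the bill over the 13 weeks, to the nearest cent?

$32.95

Runtime = 8 h/week × 13 weeks = 104 h
Energy = 1.03 kW × 104 h = 107.12 kWh
Tier 1 (0–60 kWh): 60 × $0.30 = $18
Tier 2 (60–90 kWh): 30 × $0.31 = $9.3
Above 90 kWh: 17.12 × $0.33 = $5.6496
Bill = $32.95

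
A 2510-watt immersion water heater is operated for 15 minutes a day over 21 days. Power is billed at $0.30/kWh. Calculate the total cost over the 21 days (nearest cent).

$3.95

Runtime = 15 min × 21 = 315 min = 5.25 h
Energy = 2.51 kW × 5.25 h = 13.1775 kWh
Cost = 13.1775 kWh × $0.30/kWh = $3.95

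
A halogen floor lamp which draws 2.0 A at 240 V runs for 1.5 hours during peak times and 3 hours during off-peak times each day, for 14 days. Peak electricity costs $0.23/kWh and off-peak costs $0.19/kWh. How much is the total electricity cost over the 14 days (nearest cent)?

$6.15

Power = 2.0 A × 240 V = 480 W = 0.48 kW
Peak energy = 0.48 kW × 1.5 h × 14 = 10.08 kWh
Off-peak energy = 0.48 kW × 3 h × 14 = 20.16 kWh
Cost = 10.08 × $0.23 + 20.16 × $0.19 = $2.3184 + $3.8304 = $6.15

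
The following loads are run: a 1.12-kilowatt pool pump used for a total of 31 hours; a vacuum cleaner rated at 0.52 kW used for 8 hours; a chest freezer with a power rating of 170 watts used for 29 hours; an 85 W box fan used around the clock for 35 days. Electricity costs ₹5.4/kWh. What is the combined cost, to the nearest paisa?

pool pump: 1.12 kW × 31 h = 34.72 kWh
vacuum cleaner: 0.52 kW × 8 h = 4.16 kWh
chest freezer: 0.17 kW × 29 h = 4.93 kWh
box fan: Runtime = 24 h × 35 = 840 h
box fan: 0.085 kW × 840 h = 71.4 kWh
Total energy = 115.21 kWh
Cost = 115.21 × ₹5.4 = ₹622.13

₹622.13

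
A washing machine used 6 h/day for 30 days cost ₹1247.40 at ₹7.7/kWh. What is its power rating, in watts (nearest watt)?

Energy = ₹1247.40 ÷ ₹7.7/kWh = 162 kWh
Runtime = 6 h/day × 30 days = 180 h
Power = 162 kWh ÷ 180 h = 0.9 kW = 900 W

900 W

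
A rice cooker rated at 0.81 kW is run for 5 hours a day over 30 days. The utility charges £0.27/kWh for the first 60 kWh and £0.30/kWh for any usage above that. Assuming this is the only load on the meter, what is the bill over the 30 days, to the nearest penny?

£34.65

Runtime = 5 h/day × 30 days = 150 h
Energy = 0.81 kW × 150 h = 121.5 kWh
Tier 1 (0–60 kWh): 60 × £0.27 = £16.2
Above 60 kWh: 61.5 × £0.30 = £18.45
Bill = £34.65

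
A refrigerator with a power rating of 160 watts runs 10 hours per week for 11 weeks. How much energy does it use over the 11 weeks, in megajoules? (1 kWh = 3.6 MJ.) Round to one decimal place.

63.4 MJ

Runtime = 10 h/week × 11 weeks = 110 h
Energy = 0.16 kW × 110 h = 17.6 kWh
= 17.6 × 3.6 MJ = 63.4 MJ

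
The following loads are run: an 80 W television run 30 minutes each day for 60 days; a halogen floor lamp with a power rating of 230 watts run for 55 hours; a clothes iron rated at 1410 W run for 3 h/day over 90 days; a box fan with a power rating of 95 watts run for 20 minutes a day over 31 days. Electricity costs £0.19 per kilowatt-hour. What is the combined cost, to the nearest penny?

£75.38

television: Runtime = 30 min × 60 = 1800 min = 30 h
television: 0.08 kW × 30 h = 2.4 kWh
halogen floor lamp: 0.23 kW × 55 h = 12.65 kWh
clothes iron: Runtime = 3 h/day × 90 days = 270 h
clothes iron: 1.41 kW × 270 h = 380.7 kWh
box fan: Runtime = 20 min × 31 = 620 min = 10.333333… h
box fan: 0.095 kW × 10.333333… h = 0.981666… kWh
Total energy = 396.731666… kWh
Cost = 396.731666… × £0.19 = £75.38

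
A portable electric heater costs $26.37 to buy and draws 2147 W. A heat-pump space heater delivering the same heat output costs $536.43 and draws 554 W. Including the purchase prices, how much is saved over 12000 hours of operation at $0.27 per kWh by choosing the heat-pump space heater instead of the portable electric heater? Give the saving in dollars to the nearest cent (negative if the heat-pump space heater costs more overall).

portable electric heater: $26.37 + (2147/1000) kW × 12000 h × $0.27 = $26.37 + $6956.28 = $6982.65
heat-pump space heater: $536.43 + (554/1000) kW × 12000 h × $0.27 = $536.43 + $1794.96 = $2331.39
Saving = $6982.65 − $2331.39 = $4651.26

$4651.26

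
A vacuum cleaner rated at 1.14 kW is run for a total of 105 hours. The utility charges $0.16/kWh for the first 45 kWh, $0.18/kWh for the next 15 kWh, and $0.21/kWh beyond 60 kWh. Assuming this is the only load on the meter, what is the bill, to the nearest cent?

Energy = 1.14 kW × 105 h = 119.7 kWh
Tier 1 (0–45 kWh): 45 × $0.16 = $7.2
Tier 2 (45–60 kWh): 15 × $0.18 = $2.7
Above 60 kWh: 59.7 × $0.21 = $12.537
Bill = $22.44

$22.44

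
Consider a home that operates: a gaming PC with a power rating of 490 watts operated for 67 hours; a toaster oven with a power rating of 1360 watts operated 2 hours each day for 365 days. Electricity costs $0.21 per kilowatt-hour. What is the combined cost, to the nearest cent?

gaming PC: 0.49 kW × 67 h = 32.83 kWh
toaster oven: Runtime = 2 h/day × 365 days = 730 h
toaster oven: 1.36 kW × 730 h = 992.8 kWh
Total energy = 1025.63 kWh
Cost = 1025.63 × $0.21 = $215.38

$215.38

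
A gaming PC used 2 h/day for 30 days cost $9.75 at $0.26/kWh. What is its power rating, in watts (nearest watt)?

Energy = $9.75 ÷ $0.26/kWh = 37.5 kWh
Runtime = 2 h/day × 30 days = 60 h
Power = 37.5 kWh ÷ 60 h = 0.625 kW = 625 W

625 W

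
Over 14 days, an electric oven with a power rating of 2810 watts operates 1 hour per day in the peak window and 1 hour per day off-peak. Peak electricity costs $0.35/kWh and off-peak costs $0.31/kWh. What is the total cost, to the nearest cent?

$25.96

Peak energy = 2.81 kW × 1 h × 14 = 39.34 kWh
Off-peak energy = 2.81 kW × 1 h × 14 = 39.34 kWh
Cost = 39.34 × $0.35 + 39.34 × $0.31 = $13.769 + $12.1954 = $25.96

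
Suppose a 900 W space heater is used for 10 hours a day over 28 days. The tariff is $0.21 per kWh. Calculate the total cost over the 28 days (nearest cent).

Runtime = 10 h/day × 28 days = 280 h
Energy = 0.9 kW × 280 h = 252 kWh
Cost = 252 kWh × $0.21/kWh = $52.92

$52.92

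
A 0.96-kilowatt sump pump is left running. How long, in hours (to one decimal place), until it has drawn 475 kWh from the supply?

Hours = 475 kWh ÷ 0.96 kW = 494.8 h

494.8 h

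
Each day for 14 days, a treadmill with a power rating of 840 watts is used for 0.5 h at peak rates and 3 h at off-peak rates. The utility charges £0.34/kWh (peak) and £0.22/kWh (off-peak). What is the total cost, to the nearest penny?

£9.76

Peak energy = 0.84 kW × 0.5 h × 14 = 5.88 kWh
Off-peak energy = 0.84 kW × 3 h × 14 = 35.28 kWh
Cost = 5.88 × £0.34 + 35.28 × £0.22 = £1.9992 + £7.7616 = £9.76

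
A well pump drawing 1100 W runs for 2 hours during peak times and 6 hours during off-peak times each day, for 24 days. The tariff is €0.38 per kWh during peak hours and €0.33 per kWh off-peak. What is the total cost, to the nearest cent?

Peak energy = 1.1 kW × 2 h × 24 = 52.8 kWh
Off-peak energy = 1.1 kW × 6 h × 24 = 158.4 kWh
Cost = 52.8 × €0.38 + 158.4 × €0.33 = €20.064 + €52.272 = €72.34

€72.34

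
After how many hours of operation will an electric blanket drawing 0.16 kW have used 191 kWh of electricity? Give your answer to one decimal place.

Hours = 191 kWh ÷ 0.16 kW = 1193.8 h

1193.8 h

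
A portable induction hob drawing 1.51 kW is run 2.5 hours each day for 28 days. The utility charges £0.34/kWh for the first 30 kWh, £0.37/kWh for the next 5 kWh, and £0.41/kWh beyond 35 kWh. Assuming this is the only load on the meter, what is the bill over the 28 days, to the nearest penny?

£41.04

Runtime = 2.5 h/day × 28 days = 70 h
Energy = 1.51 kW × 70 h = 105.7 kWh
Tier 1 (0–30 kWh): 30 × £0.34 = £10.2
Tier 2 (30–35 kWh): 5 × £0.37 = £1.85
Above 35 kWh: 70.7 × £0.41 = £28.987
Bill = £41.04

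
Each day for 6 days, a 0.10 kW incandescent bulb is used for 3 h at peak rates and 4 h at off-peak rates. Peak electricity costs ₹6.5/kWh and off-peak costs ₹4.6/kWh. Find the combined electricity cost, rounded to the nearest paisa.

₹22.74

Peak energy = 0.1 kW × 3 h × 6 = 1.8 kWh
Off-peak energy = 0.1 kW × 4 h × 6 = 2.4 kWh
Cost = 1.8 × ₹6.5 + 2.4 × ₹4.6 = ₹11.7 + ₹11.04 = ₹22.74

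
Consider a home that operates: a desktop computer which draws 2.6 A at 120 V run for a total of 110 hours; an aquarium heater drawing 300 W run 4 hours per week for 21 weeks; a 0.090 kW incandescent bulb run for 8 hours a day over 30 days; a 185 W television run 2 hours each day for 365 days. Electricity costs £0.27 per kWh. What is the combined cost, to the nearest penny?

£58.37

desktop computer: Power = 2.6 A × 120 V = 312 W = 0.312 kW
desktop computer: 0.312 kW × 110 h = 34.32 kWh
aquarium heater: Runtime = 4 h/week × 21 weeks = 84 h
aquarium heater: 0.3 kW × 84 h = 25.2 kWh
incandescent bulb: Runtime = 8 h/day × 30 days = 240 h
incandescent bulb: 0.09 kW × 240 h = 21.6 kWh
television: Runtime = 2 h/day × 365 days = 730 h
television: 0.185 kW × 730 h = 135.05 kWh
Total energy = 216.17 kWh
Cost = 216.17 × £0.27 = £58.37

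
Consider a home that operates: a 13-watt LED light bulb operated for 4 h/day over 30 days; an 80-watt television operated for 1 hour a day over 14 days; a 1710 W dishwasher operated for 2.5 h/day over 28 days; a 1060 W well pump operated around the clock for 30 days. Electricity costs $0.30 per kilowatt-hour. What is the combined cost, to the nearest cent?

LED light bulb: Runtime = 4 h/day × 30 days = 120 h
LED light bulb: 0.013 kW × 120 h = 1.56 kWh
television: Runtime = 1 h/day × 14 days = 14 h
television: 0.08 kW × 14 h = 1.12 kWh
dishwasher: Runtime = 2.5 h/day × 28 days = 70 h
dishwasher: 1.71 kW × 70 h = 119.7 kWh
well pump: Runtime = 24 h × 30 = 720 h
well pump: 1.06 kW × 720 h = 763.2 kWh
Total energy = 885.58 kWh
Cost = 885.58 × $0.30 = $265.67

$265.67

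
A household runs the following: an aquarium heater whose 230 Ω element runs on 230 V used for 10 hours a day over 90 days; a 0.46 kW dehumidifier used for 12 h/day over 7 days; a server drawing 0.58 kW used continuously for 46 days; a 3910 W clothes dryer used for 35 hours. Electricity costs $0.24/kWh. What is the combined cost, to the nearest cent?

$245.47

aquarium heater: Power = V²/R = 230²/230 = 230 W = 0.23 kW
aquarium heater: Runtime = 10 h/day × 90 days = 900 h
aquarium heater: 0.23 kW × 900 h = 207 kWh
dehumidifier: Runtime = 12 h/day × 7 days = 84 h
dehumidifier: 0.46 kW × 84 h = 38.64 kWh
server: Runtime = 24 h × 46 = 1104 h
server: 0.58 kW × 1104 h = 640.32 kWh
clothes dryer: 3.91 kW × 35 h = 136.85 kWh
Total energy = 1022.81 kWh
Cost = 1022.81 × $0.24 = $245.47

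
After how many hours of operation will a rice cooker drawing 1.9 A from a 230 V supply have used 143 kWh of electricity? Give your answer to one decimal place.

327.2 h

Power = 1.9 A × 230 V = 437 W = 0.437 kW
Hours = 143 kWh ÷ 0.437 kW = 327.2 h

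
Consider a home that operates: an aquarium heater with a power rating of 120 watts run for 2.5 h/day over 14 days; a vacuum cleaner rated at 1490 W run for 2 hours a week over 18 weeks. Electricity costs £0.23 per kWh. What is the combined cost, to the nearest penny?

aquarium heater: Runtime = 2.5 h/day × 14 days = 35 h
aquarium heater: 0.12 kW × 35 h = 4.2 kWh
vacuum cleaner: Runtime = 2 h/week × 18 weeks = 36 h
vacuum cleaner: 1.49 kW × 36 h = 53.64 kWh
Total energy = 57.84 kWh
Cost = 57.84 × £0.23 = £13.30

£13.30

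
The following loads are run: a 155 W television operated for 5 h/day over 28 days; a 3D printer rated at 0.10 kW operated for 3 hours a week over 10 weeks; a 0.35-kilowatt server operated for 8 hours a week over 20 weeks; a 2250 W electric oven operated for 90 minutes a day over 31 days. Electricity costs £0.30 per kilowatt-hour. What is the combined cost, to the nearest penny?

television: Runtime = 5 h/day × 28 days = 140 h
television: 0.155 kW × 140 h = 21.7 kWh
3D printer: Runtime = 3 h/week × 10 weeks = 30 h
3D printer: 0.1 kW × 30 h = 3 kWh
server: Runtime = 8 h/week × 20 weeks = 160 h
server: 0.35 kW × 160 h = 56 kWh
electric oven: Runtime = 90 min × 31 = 2790 min = 46.5 h
electric oven: 2.25 kW × 46.5 h = 104.625 kWh
Total energy = 185.325 kWh
Cost = 185.325 × £0.30 = £55.60

£55.60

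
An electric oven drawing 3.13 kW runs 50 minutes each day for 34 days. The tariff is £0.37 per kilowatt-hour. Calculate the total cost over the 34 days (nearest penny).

Runtime = 50 min × 34 = 1700 min = 28.333333… h
Energy = 3.13 kW × 28.333333… h = 88.683333… kWh
Cost = 88.683333… kWh × £0.37/kWh = £32.81

£32.81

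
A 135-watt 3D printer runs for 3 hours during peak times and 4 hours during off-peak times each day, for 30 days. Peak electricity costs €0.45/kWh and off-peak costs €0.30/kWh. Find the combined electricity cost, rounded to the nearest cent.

Peak energy = 0.135 kW × 3 h × 30 = 12.15 kWh
Off-peak energy = 0.135 kW × 4 h × 30 = 16.2 kWh
Cost = 12.15 × €0.45 + 16.2 × €0.30 = €5.4675 + €4.86 = €10.33

€10.33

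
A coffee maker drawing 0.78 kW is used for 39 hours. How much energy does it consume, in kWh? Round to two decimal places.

30.42 kWh

Energy = 0.78 kW × 39 h = 30.42 kWh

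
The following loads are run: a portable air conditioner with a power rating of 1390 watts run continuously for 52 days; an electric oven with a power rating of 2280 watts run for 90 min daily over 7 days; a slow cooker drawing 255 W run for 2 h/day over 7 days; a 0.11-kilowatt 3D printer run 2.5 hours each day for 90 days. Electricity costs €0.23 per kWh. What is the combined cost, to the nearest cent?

€411.01

portable air conditioner: Runtime = 24 h × 52 = 1248 h
portable air conditioner: 1.39 kW × 1248 h = 1734.72 kWh
electric oven: Runtime = 90 min × 7 = 630 min = 10.5 h
electric oven: 2.28 kW × 10.5 h = 23.94 kWh
slow cooker: Runtime = 2 h/day × 7 days = 14 h
slow cooker: 0.255 kW × 14 h = 3.57 kWh
3D printer: Runtime = 2.5 h/day × 90 days = 225 h
3D printer: 0.11 kW × 225 h = 24.75 kWh
Total energy = 1786.98 kWh
Cost = 1786.98 × €0.23 = €411.01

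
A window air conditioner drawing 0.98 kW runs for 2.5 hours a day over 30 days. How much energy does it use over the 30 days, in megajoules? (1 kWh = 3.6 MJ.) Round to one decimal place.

264.6 MJ

Runtime = 2.5 h/day × 30 days = 75 h
Energy = 0.98 kW × 75 h = 73.5 kWh
= 73.5 × 3.6 MJ = 264.6 MJ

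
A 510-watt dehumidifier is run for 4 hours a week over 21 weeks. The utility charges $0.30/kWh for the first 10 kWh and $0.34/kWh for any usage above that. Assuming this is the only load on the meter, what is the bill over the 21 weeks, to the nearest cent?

$14.17

Runtime = 4 h/week × 21 weeks = 84 h
Energy = 0.51 kW × 84 h = 42.84 kWh
Tier 1 (0–10 kWh): 10 × $0.30 = $3
Above 10 kWh: 32.84 × $0.34 = $11.1656
Bill = $14.17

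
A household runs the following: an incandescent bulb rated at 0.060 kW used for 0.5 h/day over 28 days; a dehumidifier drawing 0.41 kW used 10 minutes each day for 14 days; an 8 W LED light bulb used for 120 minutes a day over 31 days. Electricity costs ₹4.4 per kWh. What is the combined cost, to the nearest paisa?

incandescent bulb: Runtime = 0.5 h/day × 28 days = 14 h
incandescent bulb: 0.06 kW × 14 h = 0.84 kWh
dehumidifier: Runtime = 10 min × 14 = 140 min = 2.333333… h
dehumidifier: 0.41 kW × 2.333333… h = 0.956666… kWh
LED light bulb: Runtime = 120 min × 31 = 3720 min = 62 h
LED light bulb: 0.008 kW × 62 h = 0.496 kWh
Total energy = 2.292666… kWh
Cost = 2.292666… × ₹4.4 = ₹10.09

₹10.09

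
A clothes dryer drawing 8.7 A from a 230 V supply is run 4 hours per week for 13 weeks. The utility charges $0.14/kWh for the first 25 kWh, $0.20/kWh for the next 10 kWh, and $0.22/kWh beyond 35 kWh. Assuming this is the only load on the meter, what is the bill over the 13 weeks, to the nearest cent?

Power = 8.7 A × 230 V = 2001 W = 2.001 kW
Runtime = 4 h/week × 13 weeks = 52 h
Energy = 2.001 kW × 52 h = 104.052 kWh
Tier 1 (0–25 kWh): 25 × $0.14 = $3.5
Tier 2 (25–35 kWh): 10 × $0.20 = $2
Above 35 kWh: 69.052 × $0.22 = $15.19144
Bill = $20.69

$20.69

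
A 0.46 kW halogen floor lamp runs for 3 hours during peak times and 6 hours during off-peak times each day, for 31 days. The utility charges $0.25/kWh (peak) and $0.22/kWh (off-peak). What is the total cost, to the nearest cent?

$29.52

Peak energy = 0.46 kW × 3 h × 31 = 42.78 kWh
Off-peak energy = 0.46 kW × 6 h × 31 = 85.56 kWh
Cost = 42.78 × $0.25 + 85.56 × $0.22 = $10.695 + $18.8232 = $29.52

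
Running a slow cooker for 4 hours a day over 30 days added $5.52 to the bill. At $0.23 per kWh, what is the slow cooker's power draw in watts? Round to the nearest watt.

200 W

Energy = $5.52 ÷ $0.23/kWh = 24 kWh
Runtime = 4 h/day × 30 days = 120 h
Power = 24 kWh ÷ 120 h = 0.2 kW = 200 W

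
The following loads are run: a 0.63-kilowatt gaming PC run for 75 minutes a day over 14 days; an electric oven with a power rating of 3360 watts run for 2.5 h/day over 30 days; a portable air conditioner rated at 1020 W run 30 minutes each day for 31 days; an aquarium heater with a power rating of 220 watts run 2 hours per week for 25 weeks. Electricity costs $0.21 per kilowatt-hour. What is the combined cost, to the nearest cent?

$60.87

gaming PC: Runtime = 75 min × 14 = 1050 min = 17.5 h
gaming PC: 0.63 kW × 17.5 h = 11.025 kWh
electric oven: Runtime = 2.5 h/day × 30 days = 75 h
electric oven: 3.36 kW × 75 h = 252 kWh
portable air conditioner: Runtime = 30 min × 31 = 930 min = 15.5 h
portable air conditioner: 1.02 kW × 15.5 h = 15.81 kWh
aquarium heater: Runtime = 2 h/week × 25 weeks = 50 h
aquarium heater: 0.22 kW × 50 h = 11 kWh
Total energy = 289.835 kWh
Cost = 289.835 × $0.21 = $60.87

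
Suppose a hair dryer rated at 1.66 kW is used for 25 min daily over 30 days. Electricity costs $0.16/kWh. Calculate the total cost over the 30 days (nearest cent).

Runtime = 25 min × 30 = 750 min = 12.5 h
Energy = 1.66 kW × 12.5 h = 20.75 kWh
Cost = 20.75 kWh × $0.16/kWh = $3.32

$3.32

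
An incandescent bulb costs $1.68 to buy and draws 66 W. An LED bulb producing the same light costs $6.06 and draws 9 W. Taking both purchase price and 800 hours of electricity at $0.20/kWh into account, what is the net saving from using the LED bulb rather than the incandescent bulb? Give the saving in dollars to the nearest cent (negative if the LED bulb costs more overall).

$4.74

incandescent bulb: $1.68 + (66/1000) kW × 800 h × $0.20 = $1.68 + $10.56 = $12.24
LED bulb: $6.06 + (9/1000) kW × 800 h × $0.20 = $6.06 + $1.44 = $7.5
Saving = $12.24 − $7.5 = $4.74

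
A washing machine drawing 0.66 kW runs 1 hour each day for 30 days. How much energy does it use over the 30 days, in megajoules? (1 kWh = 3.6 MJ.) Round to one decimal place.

Runtime = 1 h/day × 30 days = 30 h
Energy = 0.66 kW × 30 h = 19.8 kWh
= 19.8 × 3.6 MJ = 71.3 MJ

71.3 MJ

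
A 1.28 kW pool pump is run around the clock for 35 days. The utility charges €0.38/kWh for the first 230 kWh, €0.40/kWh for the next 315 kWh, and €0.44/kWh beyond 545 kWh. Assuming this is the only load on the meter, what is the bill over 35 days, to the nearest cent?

Runtime = 24 h × 35 = 840 h
Energy = 1.28 kW × 840 h = 1075.2 kWh
Tier 1 (0–230 kWh): 230 × €0.38 = €87.4
Tier 2 (230–545 kWh): 315 × €0.40 = €126
Above 545 kWh: 530.2 × €0.44 = €233.288
Bill = €446.69

€446.69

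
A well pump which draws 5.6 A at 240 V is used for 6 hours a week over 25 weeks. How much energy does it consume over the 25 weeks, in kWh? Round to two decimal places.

201.60 kWh

Power = 5.6 A × 240 V = 1344 W = 1.344 kW
Runtime = 6 h/week × 25 weeks = 150 h
Energy = 1.344 kW × 150 h = 201.6 kWh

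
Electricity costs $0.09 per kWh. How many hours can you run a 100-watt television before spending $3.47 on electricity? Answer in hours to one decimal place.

385.6 h

Energy available = $3.47 ÷ $0.09/kWh = 38.5556 kWh
Hours = 38.5556 kWh ÷ 0.1 kW = 385.6 h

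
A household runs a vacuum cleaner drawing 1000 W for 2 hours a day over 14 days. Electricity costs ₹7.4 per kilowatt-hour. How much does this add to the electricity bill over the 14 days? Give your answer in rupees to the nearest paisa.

Runtime = 2 h/day × 14 days = 28 h
Energy = 1 kW × 28 h = 28 kWh
Cost = 28 kWh × ₹7.4/kWh = ₹207.20

₹207.20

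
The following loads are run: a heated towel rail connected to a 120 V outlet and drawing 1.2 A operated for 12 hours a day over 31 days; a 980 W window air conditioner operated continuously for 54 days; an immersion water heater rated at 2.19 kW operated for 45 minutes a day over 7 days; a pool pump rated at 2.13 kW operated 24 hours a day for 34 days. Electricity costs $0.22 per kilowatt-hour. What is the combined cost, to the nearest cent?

heated towel rail: Power = 1.2 A × 120 V = 144 W = 0.144 kW
heated towel rail: Runtime = 12 h/day × 31 days = 372 h
heated towel rail: 0.144 kW × 372 h = 53.568 kWh
window air conditioner: Runtime = 24 h × 54 = 1296 h
window air conditioner: 0.98 kW × 1296 h = 1270.08 kWh
immersion water heater: Runtime = 45 min × 7 = 315 min = 5.25 h
immersion water heater: 2.19 kW × 5.25 h = 11.4975 kWh
pool pump: Runtime = 24 h × 34 = 816 h
pool pump: 2.13 kW × 816 h = 1738.08 kWh
Total energy = 3073.2255 kWh
Cost = 3073.2255 × $0.22 = $676.11

$676.11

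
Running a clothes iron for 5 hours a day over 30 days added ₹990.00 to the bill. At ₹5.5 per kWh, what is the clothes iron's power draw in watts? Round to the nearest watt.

1200 W

Energy = ₹990.00 ÷ ₹5.5/kWh = 180 kWh
Runtime = 5 h/day × 30 days = 150 h
Power = 180 kWh ÷ 150 h = 1.2 kW = 1200 W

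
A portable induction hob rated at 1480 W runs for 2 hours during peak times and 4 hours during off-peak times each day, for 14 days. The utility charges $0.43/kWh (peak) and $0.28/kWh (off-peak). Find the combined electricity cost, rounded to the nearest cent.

Peak energy = 1.48 kW × 2 h × 14 = 41.44 kWh
Off-peak energy = 1.48 kW × 4 h × 14 = 82.88 kWh
Cost = 41.44 × $0.43 + 82.88 × $0.28 = $17.8192 + $23.2064 = $41.03

$41.03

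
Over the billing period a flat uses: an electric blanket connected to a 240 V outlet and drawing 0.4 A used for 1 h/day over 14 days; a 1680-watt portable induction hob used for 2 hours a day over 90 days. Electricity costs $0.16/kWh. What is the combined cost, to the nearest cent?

electric blanket: Power = 0.4 A × 240 V = 96 W = 0.096 kW
electric blanket: Runtime = 1 h/day × 14 days = 14 h
electric blanket: 0.096 kW × 14 h = 1.344 kWh
portable induction hob: Runtime = 2 h/day × 90 days = 180 h
portable induction hob: 1.68 kW × 180 h = 302.4 kWh
Total energy = 303.744 kWh
Cost = 303.744 × $0.16 = $48.60

$48.60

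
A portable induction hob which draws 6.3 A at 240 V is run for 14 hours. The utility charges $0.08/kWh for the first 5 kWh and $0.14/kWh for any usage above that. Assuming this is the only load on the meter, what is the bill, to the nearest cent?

$2.66

Power = 6.3 A × 240 V = 1512 W = 1.512 kW
Energy = 1.512 kW × 14 h = 21.168 kWh
Tier 1 (0–5 kWh): 5 × $0.08 = $0.4
Above 5 kWh: 16.168 × $0.14 = $2.26352
Bill = $2.66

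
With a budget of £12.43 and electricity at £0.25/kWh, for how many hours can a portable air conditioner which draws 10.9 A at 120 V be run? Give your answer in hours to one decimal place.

38.0 h

Power = 10.9 A × 120 V = 1308 W = 1.308 kW
Energy available = £12.43 ÷ £0.25/kWh = 49.72 kWh
Hours = 49.72 kWh ÷ 1.308 kW = 38.0 h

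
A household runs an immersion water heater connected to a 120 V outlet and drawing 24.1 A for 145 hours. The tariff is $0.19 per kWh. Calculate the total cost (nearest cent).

$79.67

Power = 24.1 A × 120 V = 2892 W = 2.892 kW
Energy = 2.892 kW × 145 h = 419.34 kWh
Cost = 419.34 kWh × $0.19/kWh = $79.67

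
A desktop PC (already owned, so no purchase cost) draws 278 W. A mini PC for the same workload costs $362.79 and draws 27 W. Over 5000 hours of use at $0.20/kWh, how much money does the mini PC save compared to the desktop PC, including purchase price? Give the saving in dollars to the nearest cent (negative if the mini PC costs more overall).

desktop PC: $0.00 + (278/1000) kW × 5000 h × $0.20 = $0.00 + $278 = $278
mini PC: $362.79 + (27/1000) kW × 5000 h × $0.20 = $362.79 + $27 = $389.79
Saving = $278 − $389.79 = −$111.79

-$111.79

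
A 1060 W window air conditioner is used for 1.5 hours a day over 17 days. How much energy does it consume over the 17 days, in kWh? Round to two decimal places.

27.03 kWh

Runtime = 1.5 h/day × 17 days = 25.5 h
Energy = 1.06 kW × 25.5 h = 27.03 kWh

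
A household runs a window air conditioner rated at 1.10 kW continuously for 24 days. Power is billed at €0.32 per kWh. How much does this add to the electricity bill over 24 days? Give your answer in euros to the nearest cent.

Runtime = 24 h × 24 = 576 h
Energy = 1.1 kW × 576 h = 633.6 kWh
Cost = 633.6 kWh × €0.32/kWh = €202.75

€202.75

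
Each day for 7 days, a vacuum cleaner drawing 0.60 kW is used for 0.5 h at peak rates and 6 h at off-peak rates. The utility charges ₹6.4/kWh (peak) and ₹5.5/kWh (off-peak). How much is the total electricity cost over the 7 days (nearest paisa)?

Peak energy = 0.6 kW × 0.5 h × 7 = 2.1 kWh
Off-peak energy = 0.6 kW × 6 h × 7 = 25.2 kWh
Cost = 2.1 × ₹6.4 + 25.2 × ₹5.5 = ₹13.44 + ₹138.6 = ₹152.04

₹152.04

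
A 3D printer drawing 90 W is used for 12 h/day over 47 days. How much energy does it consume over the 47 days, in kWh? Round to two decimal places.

Runtime = 12 h/day × 47 days = 564 h
Energy = 0.09 kW × 564 h = 50.76 kWh

50.76 kWh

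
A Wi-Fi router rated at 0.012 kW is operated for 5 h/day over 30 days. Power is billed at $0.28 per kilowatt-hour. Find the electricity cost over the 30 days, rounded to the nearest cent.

$0.50

Runtime = 5 h/day × 30 days = 150 h
Energy = 0.012 kW × 150 h = 1.8 kWh
Cost = 1.8 kWh × $0.28/kWh = $0.50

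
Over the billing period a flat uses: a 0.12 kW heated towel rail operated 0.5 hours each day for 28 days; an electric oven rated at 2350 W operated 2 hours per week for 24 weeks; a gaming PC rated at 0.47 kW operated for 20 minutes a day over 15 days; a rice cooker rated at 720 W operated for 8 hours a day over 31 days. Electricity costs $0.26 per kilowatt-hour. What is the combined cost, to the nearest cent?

heated towel rail: Runtime = 0.5 h/day × 28 days = 14 h
heated towel rail: 0.12 kW × 14 h = 1.68 kWh
electric oven: Runtime = 2 h/week × 24 weeks = 48 h
electric oven: 2.35 kW × 48 h = 112.8 kWh
gaming PC: Runtime = 20 min × 15 = 300 min = 5 h
gaming PC: 0.47 kW × 5 h = 2.35 kWh
rice cooker: Runtime = 8 h/day × 31 days = 248 h
rice cooker: 0.72 kW × 248 h = 178.56 kWh
Total energy = 295.39 kWh
Cost = 295.39 × $0.26 = $76.80

$76.80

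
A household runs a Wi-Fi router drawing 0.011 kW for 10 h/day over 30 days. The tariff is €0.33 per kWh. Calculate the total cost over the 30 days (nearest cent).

€1.09

Runtime = 10 h/day × 30 days = 300 h
Energy = 0.011 kW × 300 h = 3.3 kWh
Cost = 3.3 kWh × €0.33/kWh = €1.09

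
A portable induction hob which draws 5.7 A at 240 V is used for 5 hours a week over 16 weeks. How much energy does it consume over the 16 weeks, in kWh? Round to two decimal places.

Power = 5.7 A × 240 V = 1368 W = 1.368 kW
Runtime = 5 h/week × 16 weeks = 80 h
Energy = 1.368 kW × 80 h = 109.44 kWh

109.44 kWh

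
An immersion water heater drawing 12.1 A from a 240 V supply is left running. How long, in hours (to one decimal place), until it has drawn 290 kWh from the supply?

Power = 12.1 A × 240 V = 2904 W = 2.904 kW
Hours = 290 kWh ÷ 2.904 kW = 99.9 h

99.9 h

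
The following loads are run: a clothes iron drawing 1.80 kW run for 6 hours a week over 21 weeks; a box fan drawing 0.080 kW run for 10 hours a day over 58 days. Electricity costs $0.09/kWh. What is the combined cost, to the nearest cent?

$24.59

clothes iron: Runtime = 6 h/week × 21 weeks = 126 h
clothes iron: 1.8 kW × 126 h = 226.8 kWh
box fan: Runtime = 10 h/day × 58 days = 580 h
box fan: 0.08 kW × 580 h = 46.4 kWh
Total energy = 273.2 kWh
Cost = 273.2 × $0.09 = $24.59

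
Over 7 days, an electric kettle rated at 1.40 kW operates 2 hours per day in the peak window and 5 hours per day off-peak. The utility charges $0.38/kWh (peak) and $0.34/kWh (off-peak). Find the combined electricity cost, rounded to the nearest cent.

$24.11

Peak energy = 1.4 kW × 2 h × 7 = 19.6 kWh
Off-peak energy = 1.4 kW × 5 h × 7 = 49 kWh
Cost = 19.6 × $0.38 + 49 × $0.34 = $7.448 + $16.66 = $24.11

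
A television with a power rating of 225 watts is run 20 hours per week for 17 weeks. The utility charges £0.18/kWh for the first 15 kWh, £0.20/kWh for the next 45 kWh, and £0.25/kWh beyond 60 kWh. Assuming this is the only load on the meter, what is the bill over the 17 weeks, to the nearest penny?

£15.83

Runtime = 20 h/week × 17 weeks = 340 h
Energy = 0.225 kW × 340 h = 76.5 kWh
Tier 1 (0–15 kWh): 15 × £0.18 = £2.7
Tier 2 (15–60 kWh): 45 × £0.20 = £9
Above 60 kWh: 16.5 × £0.25 = £4.125
Bill = £15.83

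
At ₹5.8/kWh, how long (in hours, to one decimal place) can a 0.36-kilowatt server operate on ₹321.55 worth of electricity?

154.0 h

Energy available = ₹321.55 ÷ ₹5.8/kWh = 55.4397 kWh
Hours = 55.4397 kWh ÷ 0.36 kW = 154.0 h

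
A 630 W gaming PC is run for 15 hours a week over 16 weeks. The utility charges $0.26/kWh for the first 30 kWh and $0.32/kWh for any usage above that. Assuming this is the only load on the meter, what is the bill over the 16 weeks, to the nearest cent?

Runtime = 15 h/week × 16 weeks = 240 h
Energy = 0.63 kW × 240 h = 151.2 kWh
Tier 1 (0–30 kWh): 30 × $0.26 = $7.8
Above 30 kWh: 121.2 × $0.32 = $38.784
Bill = $46.58

$46.58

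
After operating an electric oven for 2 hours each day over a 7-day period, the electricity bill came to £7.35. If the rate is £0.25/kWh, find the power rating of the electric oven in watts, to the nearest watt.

2100 W

Energy = £7.35 ÷ £0.25/kWh = 29.4 kWh
Runtime = 2 h/day × 7 days = 14 h
Power = 29.4 kWh ÷ 14 h = 2.1 kW = 2100 W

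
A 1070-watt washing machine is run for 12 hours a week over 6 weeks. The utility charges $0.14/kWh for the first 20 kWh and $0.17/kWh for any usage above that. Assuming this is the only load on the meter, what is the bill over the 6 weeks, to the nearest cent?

Runtime = 12 h/week × 6 weeks = 72 h
Energy = 1.07 kW × 72 h = 77.04 kWh
Tier 1 (0–20 kWh): 20 × $0.14 = $2.8
Above 20 kWh: 57.04 × $0.17 = $9.6968
Bill = $12.50

$12.50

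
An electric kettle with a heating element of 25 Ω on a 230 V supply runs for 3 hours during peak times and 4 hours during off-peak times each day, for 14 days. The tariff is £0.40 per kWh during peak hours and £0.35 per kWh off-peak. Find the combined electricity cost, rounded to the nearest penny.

Power = V²/R = 230²/25 = 2116 W = 2.116 kW
Peak energy = 2.116 kW × 3 h × 14 = 88.872 kWh
Off-peak energy = 2.116 kW × 4 h × 14 = 118.496 kWh
Cost = 88.872 × £0.40 + 118.496 × £0.35 = £35.5488 + £41.4736 = £77.02

£77.02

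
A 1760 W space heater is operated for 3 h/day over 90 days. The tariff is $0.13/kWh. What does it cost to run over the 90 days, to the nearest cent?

Runtime = 3 h/day × 90 days = 270 h
Energy = 1.76 kW × 270 h = 475.2 kWh
Cost = 475.2 kWh × $0.13/kWh = $61.78

$61.78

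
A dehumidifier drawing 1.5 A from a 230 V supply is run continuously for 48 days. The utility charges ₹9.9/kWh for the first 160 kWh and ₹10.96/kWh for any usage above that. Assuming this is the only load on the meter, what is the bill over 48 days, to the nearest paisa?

₹4186.34

Power = 1.5 A × 230 V = 345 W = 0.345 kW
Runtime = 24 h × 48 = 1152 h
Energy = 0.345 kW × 1152 h = 397.44 kWh
Tier 1 (0–160 kWh): 160 × ₹9.9 = ₹1584
Above 160 kWh: 237.44 × ₹10.96 = ₹2602.3424
Bill = ₹4186.34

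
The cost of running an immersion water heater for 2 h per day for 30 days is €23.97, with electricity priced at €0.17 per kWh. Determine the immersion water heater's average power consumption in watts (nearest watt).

2350 W

Energy = €23.97 ÷ €0.17/kWh = 141 kWh
Runtime = 2 h/day × 30 days = 60 h
Power = 141 kWh ÷ 60 h = 2.35 kW = 2350 W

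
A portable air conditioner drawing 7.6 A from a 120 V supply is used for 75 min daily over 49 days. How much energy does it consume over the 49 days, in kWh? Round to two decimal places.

55.86 kWh

Power = 7.6 A × 120 V = 912 W = 0.912 kW
Runtime = 75 min × 49 = 3675 min = 61.25 h
Energy = 0.912 kW × 61.25 h = 55.86 kWh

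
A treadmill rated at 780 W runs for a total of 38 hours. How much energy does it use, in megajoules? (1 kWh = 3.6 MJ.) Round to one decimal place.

Energy = 0.78 kW × 38 h = 29.64 kWh
= 29.64 × 3.6 MJ = 106.7 MJ

106.7 MJ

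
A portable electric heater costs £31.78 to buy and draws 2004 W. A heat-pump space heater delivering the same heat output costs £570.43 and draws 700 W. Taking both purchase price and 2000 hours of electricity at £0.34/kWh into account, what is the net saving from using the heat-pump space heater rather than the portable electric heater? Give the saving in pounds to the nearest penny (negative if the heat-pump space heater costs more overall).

£348.07

portable electric heater: £31.78 + (2004/1000) kW × 2000 h × £0.34 = £31.78 + £1362.72 = £1394.5
heat-pump space heater: £570.43 + (700/1000) kW × 2000 h × £0.34 = £570.43 + £476 = £1046.43
Saving = £1394.5 − £1046.43 = £348.07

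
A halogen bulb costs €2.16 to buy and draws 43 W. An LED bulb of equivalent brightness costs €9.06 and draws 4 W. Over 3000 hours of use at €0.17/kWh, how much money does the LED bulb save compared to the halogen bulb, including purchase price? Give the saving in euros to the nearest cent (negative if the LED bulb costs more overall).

halogen bulb: €2.16 + (43/1000) kW × 3000 h × €0.17 = €2.16 + €21.93 = €24.09
LED bulb: €9.06 + (4/1000) kW × 3000 h × €0.17 = €9.06 + €2.04 = €11.1
Saving = €24.09 − €11.1 = €12.99

€12.99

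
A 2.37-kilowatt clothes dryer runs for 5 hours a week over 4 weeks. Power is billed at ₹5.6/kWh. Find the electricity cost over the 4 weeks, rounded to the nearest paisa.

Runtime = 5 h/week × 4 weeks = 20 h
Energy = 2.37 kW × 20 h = 47.4 kWh
Cost = 47.4 kWh × ₹5.6/kWh = ₹265.44

₹265.44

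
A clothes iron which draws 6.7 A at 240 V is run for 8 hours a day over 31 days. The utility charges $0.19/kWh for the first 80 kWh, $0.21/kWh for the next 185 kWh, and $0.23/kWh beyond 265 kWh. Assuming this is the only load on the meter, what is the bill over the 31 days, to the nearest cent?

$84.82

Power = 6.7 A × 240 V = 1608 W = 1.608 kW
Runtime = 8 h/day × 31 days = 248 h
Energy = 1.608 kW × 248 h = 398.784 kWh
Tier 1 (0–80 kWh): 80 × $0.19 = $15.2
Tier 2 (80–265 kWh): 185 × $0.21 = $38.85
Above 265 kWh: 133.784 × $0.23 = $30.77032
Bill = $84.82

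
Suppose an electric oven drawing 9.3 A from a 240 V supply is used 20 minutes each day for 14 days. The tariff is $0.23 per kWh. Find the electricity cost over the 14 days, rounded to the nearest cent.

Power = 9.3 A × 240 V = 2232 W = 2.232 kW
Runtime = 20 min × 14 = 280 min = 4.666666… h
Energy = 2.232 kW × 4.666666… h = 10.416 kWh
Cost = 10.416 kWh × $0.23/kWh = $2.40

$2.40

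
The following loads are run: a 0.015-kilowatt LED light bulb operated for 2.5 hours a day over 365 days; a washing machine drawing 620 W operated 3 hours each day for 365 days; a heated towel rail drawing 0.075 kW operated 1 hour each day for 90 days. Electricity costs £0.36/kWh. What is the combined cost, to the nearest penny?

£251.76

LED light bulb: Runtime = 2.5 h/day × 365 days = 912.5 h
LED light bulb: 0.015 kW × 912.5 h = 13.6875 kWh
washing machine: Runtime = 3 h/day × 365 days = 1095 h
washing machine: 0.62 kW × 1095 h = 678.9 kWh
heated towel rail: Runtime = 1 h/day × 90 days = 90 h
heated towel rail: 0.075 kW × 90 h = 6.75 kWh
Total energy = 699.3375 kWh
Cost = 699.3375 × £0.36 = £251.76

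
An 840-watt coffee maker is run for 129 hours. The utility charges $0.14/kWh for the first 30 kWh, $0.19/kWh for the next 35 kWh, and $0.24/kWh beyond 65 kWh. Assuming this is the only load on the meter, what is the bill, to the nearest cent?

Energy = 0.84 kW × 129 h = 108.36 kWh
Tier 1 (0–30 kWh): 30 × $0.14 = $4.2
Tier 2 (30–65 kWh): 35 × $0.19 = $6.65
Above 65 kWh: 43.36 × $0.24 = $10.4064
Bill = $21.26

$21.26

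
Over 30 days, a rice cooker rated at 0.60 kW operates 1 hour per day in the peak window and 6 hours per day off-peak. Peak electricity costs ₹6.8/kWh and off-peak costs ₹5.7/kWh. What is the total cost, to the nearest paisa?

₹738.00

Peak energy = 0.6 kW × 1 h × 30 = 18 kWh
Off-peak energy = 0.6 kW × 6 h × 30 = 108 kWh
Cost = 18 × ₹6.8 + 108 × ₹5.7 = ₹122.4 + ₹615.6 = ₹738.00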